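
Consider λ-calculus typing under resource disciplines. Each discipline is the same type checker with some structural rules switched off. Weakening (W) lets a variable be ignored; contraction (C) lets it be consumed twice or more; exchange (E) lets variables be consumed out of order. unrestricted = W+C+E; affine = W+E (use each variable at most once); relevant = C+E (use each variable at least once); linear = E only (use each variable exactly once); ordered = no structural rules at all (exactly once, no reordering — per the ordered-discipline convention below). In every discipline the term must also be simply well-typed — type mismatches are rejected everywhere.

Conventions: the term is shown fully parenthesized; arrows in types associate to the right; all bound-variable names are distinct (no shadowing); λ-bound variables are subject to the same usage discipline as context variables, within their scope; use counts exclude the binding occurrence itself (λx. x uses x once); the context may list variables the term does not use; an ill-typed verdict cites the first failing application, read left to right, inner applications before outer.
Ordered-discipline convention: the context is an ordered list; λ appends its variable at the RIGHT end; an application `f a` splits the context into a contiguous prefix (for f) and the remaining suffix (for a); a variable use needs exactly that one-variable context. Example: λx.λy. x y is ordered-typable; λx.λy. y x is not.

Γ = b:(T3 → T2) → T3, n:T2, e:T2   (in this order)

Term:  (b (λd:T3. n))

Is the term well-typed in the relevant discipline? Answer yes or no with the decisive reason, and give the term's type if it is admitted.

no — e, d left unused
counts: b ×1, n ×1, e ×0, d (bound) ×0
order of uses: b, n
typing: ✓ — T3
across the five disciplines: ordered ✗, linear ✗, affine ✓, relevant ✗, unrestricted ✓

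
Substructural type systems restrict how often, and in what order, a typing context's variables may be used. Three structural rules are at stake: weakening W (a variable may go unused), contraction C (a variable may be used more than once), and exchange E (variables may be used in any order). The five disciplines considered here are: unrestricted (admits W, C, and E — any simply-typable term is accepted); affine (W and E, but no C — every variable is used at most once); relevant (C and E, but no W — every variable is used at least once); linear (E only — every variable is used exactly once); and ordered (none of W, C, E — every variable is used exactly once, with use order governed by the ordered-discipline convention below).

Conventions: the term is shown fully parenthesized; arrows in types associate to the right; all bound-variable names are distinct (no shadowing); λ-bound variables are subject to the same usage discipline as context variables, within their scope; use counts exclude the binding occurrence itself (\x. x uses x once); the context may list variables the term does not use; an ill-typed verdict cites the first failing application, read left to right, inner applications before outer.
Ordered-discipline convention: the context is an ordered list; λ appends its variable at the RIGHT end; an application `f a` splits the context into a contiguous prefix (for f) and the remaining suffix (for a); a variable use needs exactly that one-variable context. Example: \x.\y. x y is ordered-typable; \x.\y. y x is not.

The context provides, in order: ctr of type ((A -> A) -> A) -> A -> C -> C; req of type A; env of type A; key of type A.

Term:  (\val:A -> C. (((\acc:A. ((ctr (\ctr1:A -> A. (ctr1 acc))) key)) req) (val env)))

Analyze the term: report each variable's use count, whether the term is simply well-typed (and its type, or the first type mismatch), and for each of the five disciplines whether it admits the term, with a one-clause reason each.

variable uses: ctr ×1; req ×1; env ×1; key ×1; val (bound) ×1; acc (bound) ×1; ctr1 (bound) ×1
use order (left to right): ctr, ctr1, acc, key, req, val, env
typing: ✓ — (A -> C) -> C
ordered: ✗ — no ordered split (uses run ctr, ctr1, acc, key, req, val, env)
linear: ✓ — each of ctr, req, env, key, val, acc, ctr1 used exactly once
affine: ✓ — at most one use each (ctr, req, env, key, val, acc, ctr1)
relevant: ✓ — at least one use each (ctr, req, env, key, val, acc, ctr1)
unrestricted: ✓ — well-typed at (A -> C) -> C; no restrictions here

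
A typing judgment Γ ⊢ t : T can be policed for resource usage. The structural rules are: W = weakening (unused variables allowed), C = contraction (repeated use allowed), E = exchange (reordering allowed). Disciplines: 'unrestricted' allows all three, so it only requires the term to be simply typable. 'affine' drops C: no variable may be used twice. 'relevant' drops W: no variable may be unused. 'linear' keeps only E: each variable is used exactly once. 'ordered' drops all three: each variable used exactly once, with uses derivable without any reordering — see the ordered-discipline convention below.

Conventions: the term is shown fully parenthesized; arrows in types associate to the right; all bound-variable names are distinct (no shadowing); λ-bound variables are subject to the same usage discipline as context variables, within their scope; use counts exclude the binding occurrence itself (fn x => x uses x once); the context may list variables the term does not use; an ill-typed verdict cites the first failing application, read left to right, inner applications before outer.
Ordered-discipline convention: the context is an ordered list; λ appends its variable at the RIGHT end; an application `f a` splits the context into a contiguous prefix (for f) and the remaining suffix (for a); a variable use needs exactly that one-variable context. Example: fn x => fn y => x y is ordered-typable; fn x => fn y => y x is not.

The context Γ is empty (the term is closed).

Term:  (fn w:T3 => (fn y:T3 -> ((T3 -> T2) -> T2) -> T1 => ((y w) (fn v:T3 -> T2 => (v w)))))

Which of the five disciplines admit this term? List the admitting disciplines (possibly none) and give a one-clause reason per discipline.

admitted in: relevant, unrestricted
counts: w (bound)=2, y (bound)=1, v (bound)=1
use order (left to right): y, w, v, w
typing: well-typed at T3 -> (T3 -> ((T3 -> T2) -> T2) -> T1) -> T1
ordered ✗ (needs contraction — w ×2)
linear ✗ (needs contraction — w ×2)
affine ✗ (needs contraction — w ×2)
relevant ✓ (at least one use each (w, y, v))
unrestricted ✓ (type-checks (T3 -> (T3 -> ((T3 -> T2) -> T2) -> T1) -> T1) and nothing is barred)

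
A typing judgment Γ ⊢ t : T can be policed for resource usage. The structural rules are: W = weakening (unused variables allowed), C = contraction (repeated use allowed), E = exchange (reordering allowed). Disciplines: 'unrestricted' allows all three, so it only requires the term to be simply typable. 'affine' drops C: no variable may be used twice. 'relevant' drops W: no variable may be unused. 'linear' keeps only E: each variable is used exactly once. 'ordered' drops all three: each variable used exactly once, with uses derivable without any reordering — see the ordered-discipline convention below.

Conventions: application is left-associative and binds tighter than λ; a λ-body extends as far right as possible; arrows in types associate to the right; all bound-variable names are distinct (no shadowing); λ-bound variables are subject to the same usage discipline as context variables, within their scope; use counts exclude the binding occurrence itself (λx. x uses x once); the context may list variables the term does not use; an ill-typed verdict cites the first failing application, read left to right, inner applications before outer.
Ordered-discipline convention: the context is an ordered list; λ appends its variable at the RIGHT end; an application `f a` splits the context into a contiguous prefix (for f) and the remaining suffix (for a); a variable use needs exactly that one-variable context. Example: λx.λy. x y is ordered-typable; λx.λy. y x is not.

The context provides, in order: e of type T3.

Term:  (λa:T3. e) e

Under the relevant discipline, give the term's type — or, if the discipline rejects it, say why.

not well-typed under relevant — a left unused
usage: e=2, a (bound)=0
order of uses: e, e
typing: the term checks, with type T3
all disciplines: ordered ✗; linear ✗; affine ✗; relevant ✗; unrestricted ✓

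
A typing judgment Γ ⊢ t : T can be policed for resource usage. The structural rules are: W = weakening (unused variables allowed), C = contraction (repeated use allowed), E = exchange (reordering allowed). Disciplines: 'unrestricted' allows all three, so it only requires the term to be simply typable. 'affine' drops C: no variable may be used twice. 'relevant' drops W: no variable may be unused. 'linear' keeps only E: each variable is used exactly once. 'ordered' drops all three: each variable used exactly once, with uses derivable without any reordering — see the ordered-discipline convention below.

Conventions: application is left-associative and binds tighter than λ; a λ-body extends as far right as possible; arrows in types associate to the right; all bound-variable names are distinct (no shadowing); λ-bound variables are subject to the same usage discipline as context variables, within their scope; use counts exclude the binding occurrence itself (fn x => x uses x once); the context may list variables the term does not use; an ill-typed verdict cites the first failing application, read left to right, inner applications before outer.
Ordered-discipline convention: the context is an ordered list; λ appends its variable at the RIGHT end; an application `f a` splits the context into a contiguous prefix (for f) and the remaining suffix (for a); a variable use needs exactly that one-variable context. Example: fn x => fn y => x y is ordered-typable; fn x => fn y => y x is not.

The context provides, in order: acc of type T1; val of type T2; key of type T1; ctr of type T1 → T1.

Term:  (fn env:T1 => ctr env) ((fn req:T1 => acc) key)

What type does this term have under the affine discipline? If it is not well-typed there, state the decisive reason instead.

term : T1
counts: acc=1, val=0, key=1, ctr=1, env (λ-bound)=1, req (λ-bound)=0
order of uses: ctr, env, acc, key
typing: the term checks, with type T1
per-discipline verdicts: ordered ✗ · linear ✗ · affine ✓ · relevant ✗ · unrestricted ✓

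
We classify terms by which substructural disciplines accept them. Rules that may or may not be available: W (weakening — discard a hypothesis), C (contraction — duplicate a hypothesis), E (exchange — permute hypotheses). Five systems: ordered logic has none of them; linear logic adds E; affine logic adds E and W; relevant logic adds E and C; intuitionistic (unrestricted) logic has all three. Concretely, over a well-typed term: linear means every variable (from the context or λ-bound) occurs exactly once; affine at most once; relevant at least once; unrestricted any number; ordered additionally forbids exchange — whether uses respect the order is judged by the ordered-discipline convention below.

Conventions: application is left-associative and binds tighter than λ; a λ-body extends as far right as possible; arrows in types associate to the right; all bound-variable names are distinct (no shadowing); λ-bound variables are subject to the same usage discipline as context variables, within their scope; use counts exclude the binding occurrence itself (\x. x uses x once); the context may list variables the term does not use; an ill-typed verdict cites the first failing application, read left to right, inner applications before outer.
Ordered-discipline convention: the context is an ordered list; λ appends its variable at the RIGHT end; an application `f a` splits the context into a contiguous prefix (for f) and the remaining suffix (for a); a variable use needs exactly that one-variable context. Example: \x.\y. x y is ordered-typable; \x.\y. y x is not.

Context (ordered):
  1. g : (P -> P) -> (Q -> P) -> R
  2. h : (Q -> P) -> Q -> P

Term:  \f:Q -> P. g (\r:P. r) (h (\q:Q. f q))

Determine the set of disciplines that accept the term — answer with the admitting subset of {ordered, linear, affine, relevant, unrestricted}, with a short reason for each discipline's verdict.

admitted in: ordered, linear, affine, relevant, unrestricted
counts: g: 1; h: 1; f (bound): 1; r (bound): 1; q (bound): 1
uses in reading order: g, r, h, f, q
typing: the term checks, with type (Q -> P) -> R
ordered: ✓, single-use (g, h, f, r, q), ordered derivation ok
linear: ✓, each of g, h, f, r, q used exactly once
affine: ✓, none of g, h, f, r, q used more than once
relevant: ✓, none of g, h, f, r, q goes unused
unrestricted: ✓, well-typed at (Q -> P) -> R; no restrictions here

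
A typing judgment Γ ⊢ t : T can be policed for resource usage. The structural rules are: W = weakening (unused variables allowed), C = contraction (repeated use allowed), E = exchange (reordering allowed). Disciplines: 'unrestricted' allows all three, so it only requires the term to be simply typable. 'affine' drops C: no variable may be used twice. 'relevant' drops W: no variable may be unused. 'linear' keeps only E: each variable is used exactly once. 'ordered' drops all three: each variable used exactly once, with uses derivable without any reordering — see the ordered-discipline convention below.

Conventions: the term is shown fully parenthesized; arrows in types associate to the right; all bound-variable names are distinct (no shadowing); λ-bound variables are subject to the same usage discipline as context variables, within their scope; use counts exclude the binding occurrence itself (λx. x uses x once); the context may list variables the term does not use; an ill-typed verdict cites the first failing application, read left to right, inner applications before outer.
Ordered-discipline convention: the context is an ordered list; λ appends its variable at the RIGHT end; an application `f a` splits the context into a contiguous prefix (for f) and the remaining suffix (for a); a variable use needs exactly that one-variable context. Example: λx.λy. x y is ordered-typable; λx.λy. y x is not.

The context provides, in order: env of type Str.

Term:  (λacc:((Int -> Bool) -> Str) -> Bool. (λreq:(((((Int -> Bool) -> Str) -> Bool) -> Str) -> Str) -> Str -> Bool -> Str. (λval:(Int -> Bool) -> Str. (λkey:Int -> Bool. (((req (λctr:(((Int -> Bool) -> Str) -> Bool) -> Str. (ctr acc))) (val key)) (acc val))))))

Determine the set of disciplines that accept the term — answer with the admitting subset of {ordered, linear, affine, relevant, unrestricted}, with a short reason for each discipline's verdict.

admitting disciplines: unrestricted
variable uses: env: 0; acc (bound): 2; req (bound): 1; val (bound): 2; key (bound): 1; ctr (bound): 1
use order (left to right): req, ctr, acc, val, key, acc, val
typing: ✓ — (((Int -> Bool) -> Str) -> Bool) -> ((((((Int -> Bool) -> Str) -> Bool) -> Str) -> Str) -> Str -> Bool -> Str) -> ((Int -> Bool) -> Str) -> (Int -> Bool) -> Str
ordered: ✗, repeated use of acc ×2, val ×2; needs weakening: env unused
linear: ✗, repeated use of acc ×2, val ×2; needs weakening: env unused
affine: ✗, repeated use of acc ×2, val ×2
relevant: ✗, needs weakening: env unused
unrestricted: ✓, simply typable at (((Int -> Bool) -> Str) -> Bool) -> ((((((Int -> Bool) -> Str) -> Bool) -> Str) -> Str) -> Str -> Bool -> Str) -> ((Int -> Bool) -> Str) -> (Int -> Bool) -> Str; W, C, E all held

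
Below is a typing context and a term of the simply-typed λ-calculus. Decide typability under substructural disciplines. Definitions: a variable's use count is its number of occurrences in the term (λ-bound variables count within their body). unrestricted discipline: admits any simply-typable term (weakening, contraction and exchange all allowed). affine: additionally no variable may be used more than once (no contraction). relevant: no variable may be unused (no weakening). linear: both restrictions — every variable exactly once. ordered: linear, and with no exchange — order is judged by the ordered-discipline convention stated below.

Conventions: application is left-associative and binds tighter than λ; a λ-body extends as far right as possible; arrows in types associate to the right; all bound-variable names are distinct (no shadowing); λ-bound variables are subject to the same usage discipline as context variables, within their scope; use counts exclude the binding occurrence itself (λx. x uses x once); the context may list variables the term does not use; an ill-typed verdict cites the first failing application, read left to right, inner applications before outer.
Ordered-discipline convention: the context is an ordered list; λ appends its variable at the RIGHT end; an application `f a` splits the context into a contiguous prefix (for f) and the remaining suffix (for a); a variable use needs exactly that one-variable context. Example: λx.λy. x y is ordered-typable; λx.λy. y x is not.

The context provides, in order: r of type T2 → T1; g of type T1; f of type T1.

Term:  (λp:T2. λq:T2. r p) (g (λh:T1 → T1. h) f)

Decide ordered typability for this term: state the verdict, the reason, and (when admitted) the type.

no — not simply typable
variable uses: r=1, g=1, f=1, p [bound]=1, q [bound]=0, h [bound]=1
uses in reading order: r, p, g, h, f
typing: ill-typed: non-arrow in function slot: T1
all disciplines: ordered ✗; linear ✗; affine ✗; relevant ✗; unrestricted ✗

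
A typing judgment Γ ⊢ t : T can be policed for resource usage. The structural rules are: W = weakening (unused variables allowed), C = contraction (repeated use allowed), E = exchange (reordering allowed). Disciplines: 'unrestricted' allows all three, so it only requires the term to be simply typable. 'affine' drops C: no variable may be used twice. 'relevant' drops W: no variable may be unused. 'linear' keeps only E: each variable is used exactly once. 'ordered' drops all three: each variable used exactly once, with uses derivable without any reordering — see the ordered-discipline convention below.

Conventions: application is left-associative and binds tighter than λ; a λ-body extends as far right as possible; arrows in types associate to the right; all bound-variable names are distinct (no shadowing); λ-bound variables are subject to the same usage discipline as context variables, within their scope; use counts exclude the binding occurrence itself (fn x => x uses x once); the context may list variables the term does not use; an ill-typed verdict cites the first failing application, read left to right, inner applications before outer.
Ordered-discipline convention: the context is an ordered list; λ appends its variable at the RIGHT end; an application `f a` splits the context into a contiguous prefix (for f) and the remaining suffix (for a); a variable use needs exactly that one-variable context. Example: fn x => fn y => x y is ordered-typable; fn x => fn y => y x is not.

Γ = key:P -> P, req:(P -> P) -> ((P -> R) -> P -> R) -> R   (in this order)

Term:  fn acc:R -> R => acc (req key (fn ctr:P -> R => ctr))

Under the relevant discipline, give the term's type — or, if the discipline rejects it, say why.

term : (R -> R) -> R
usage: key: 1×; req: 1×; acc (bound): 1×; ctr (bound): 1×
uses in reading order: acc, req, key, ctr
typing: ✓ — (R -> R) -> R
all disciplines: ordered ✗, linear ✓, affine ✓, relevant ✓, unrestricted ✓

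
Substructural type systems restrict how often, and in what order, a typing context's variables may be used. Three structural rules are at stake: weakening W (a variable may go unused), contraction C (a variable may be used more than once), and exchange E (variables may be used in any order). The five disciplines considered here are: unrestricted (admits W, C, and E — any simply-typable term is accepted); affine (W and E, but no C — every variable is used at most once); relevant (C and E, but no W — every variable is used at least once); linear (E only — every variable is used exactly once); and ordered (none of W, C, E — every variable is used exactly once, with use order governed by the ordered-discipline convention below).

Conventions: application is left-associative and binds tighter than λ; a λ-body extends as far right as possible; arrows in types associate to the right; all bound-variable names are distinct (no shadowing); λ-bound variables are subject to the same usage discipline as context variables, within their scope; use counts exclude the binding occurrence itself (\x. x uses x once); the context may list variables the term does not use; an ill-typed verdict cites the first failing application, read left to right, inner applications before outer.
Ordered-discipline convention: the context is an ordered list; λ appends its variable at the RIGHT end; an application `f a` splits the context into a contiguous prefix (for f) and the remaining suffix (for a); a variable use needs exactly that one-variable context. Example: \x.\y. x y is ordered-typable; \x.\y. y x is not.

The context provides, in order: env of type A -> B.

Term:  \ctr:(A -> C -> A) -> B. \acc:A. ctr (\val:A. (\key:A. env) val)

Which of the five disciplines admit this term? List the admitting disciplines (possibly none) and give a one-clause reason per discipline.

accepted by: none
usage: env: 1×; ctr (λ-bound): 1×; acc (λ-bound): 0×; val (λ-bound): 1×; key (λ-bound): 0×
use order (left to right): ctr, env, val
typing: ill-typed: a function awaiting A -> C -> A gets A -> A -> B
ordered ✗ (not simply typable)
linear ✗ (fails simple typing)
affine ✗ (a type mismatch blocks all five)
relevant ✗ (the type mismatch rejects it)
unrestricted ✗ (not simply typable)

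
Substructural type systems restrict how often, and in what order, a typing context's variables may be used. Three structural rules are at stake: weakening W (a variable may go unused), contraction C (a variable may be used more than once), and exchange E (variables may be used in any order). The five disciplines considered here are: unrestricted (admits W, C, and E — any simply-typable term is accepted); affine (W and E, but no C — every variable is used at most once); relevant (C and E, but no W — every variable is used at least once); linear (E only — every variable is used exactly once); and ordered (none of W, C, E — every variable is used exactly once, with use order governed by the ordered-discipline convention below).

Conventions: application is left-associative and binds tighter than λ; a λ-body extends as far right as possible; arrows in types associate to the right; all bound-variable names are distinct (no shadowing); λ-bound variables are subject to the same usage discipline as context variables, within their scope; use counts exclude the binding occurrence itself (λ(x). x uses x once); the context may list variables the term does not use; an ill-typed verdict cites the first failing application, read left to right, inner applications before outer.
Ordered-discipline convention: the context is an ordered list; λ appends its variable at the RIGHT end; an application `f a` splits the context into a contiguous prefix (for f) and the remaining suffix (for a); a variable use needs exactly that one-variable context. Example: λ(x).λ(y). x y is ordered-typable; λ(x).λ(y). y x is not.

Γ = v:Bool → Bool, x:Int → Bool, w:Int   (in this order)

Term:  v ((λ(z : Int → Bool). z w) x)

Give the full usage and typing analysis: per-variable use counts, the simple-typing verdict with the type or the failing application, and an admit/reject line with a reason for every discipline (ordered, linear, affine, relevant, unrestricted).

usage: v: 1×, x: 1×, w: 1×, z (λ-bound): 1×
left-to-right use order: v, z, w, x
typing: well-typed at Bool
ordered ✗ (no ordered split (uses run v, z, w, x))
linear ✓ (each of v, x, w, z used exactly once)
affine ✓ (at most one use each (v, x, w, z))
relevant ✓ (none of v, x, w, z goes unused)
unrestricted ✓ (typability at Bool is all that's needed)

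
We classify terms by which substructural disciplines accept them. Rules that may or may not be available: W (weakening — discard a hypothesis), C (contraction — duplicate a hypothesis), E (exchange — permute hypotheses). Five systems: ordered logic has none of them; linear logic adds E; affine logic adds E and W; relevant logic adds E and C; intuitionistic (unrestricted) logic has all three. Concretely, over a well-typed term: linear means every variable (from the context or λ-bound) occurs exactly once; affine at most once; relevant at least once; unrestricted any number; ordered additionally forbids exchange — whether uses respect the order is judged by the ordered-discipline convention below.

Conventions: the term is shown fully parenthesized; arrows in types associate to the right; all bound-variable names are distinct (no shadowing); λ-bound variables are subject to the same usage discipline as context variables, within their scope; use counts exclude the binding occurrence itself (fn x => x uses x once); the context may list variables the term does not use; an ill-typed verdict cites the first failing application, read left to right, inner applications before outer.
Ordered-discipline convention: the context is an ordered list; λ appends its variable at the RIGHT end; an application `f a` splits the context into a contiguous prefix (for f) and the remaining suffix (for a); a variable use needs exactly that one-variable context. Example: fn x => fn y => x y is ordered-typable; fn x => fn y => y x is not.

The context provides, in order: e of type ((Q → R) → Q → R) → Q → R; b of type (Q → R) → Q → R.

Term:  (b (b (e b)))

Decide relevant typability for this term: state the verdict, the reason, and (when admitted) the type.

yes — e, b: all used, weakening unneeded; term : Q → R
use counts: e ×1; b ×3
order of uses: b, b, e, b
typing: well-typed — term : Q → R
all disciplines: ordered ✗ | linear ✗ | affine ✗ | relevant ✓ | unrestricted ✓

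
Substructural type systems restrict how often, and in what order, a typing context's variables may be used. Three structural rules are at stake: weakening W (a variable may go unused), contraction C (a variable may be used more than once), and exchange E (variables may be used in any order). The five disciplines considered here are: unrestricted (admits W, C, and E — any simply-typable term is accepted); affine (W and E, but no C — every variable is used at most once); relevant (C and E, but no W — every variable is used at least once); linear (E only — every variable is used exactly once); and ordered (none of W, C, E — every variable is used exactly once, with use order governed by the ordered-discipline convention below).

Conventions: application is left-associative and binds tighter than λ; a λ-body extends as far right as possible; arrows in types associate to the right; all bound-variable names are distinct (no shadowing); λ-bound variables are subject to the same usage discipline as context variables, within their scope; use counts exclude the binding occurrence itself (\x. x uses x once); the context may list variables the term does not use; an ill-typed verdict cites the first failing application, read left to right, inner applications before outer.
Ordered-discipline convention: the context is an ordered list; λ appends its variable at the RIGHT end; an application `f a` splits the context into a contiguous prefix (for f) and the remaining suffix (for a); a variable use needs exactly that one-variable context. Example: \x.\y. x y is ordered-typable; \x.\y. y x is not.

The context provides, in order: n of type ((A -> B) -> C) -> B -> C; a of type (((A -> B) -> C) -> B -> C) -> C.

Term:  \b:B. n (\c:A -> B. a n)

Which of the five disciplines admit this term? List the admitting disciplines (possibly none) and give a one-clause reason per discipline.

admitting disciplines: unrestricted
use counts: n: 2×, a: 1×, b (λ-bound): 0×, c (λ-bound): 0×
uses in reading order: n, a, n
typing: ✓ — B -> B -> C
ordered: ✗, n ×2 used more than once (contraction); b, c never used (weakening)
linear: ✗, n ×2 used more than once (contraction); b, c never used (weakening)
affine: ✗, n ×2 used more than once (contraction)
relevant: ✗, b, c never used (weakening)
unrestricted: ✓, typability at B -> B -> C is all that's needed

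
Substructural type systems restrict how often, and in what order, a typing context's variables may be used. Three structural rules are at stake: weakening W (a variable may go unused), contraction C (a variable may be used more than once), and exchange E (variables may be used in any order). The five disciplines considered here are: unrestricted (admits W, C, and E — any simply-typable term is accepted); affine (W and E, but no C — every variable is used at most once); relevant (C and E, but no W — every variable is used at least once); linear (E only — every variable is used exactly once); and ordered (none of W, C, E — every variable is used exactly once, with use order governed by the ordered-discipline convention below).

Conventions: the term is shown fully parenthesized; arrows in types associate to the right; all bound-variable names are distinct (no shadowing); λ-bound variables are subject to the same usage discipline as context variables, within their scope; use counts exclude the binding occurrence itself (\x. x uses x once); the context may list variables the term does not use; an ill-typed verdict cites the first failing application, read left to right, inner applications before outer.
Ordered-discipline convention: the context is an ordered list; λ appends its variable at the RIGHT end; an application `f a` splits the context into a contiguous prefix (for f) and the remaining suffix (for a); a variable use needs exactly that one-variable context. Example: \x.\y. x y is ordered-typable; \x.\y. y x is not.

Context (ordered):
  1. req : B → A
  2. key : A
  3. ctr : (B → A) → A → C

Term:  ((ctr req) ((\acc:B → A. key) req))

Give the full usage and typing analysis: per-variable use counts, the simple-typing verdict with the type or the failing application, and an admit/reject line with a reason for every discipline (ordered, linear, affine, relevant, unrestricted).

use counts: req: 2×, key: 1×, ctr: 1×, acc [bound]: 0×
left-to-right use order: ctr, req, key, req
typing: the term checks, with type C
ordered ✗ (repeated use of req ×2; needs weakening: acc unused)
linear ✗ (repeated use of req ×2; needs weakening: acc unused)
affine ✗ (repeated use of req ×2)
relevant ✗ (needs weakening: acc unused)
unrestricted ✓ (simply typable at C; W, C, E all held)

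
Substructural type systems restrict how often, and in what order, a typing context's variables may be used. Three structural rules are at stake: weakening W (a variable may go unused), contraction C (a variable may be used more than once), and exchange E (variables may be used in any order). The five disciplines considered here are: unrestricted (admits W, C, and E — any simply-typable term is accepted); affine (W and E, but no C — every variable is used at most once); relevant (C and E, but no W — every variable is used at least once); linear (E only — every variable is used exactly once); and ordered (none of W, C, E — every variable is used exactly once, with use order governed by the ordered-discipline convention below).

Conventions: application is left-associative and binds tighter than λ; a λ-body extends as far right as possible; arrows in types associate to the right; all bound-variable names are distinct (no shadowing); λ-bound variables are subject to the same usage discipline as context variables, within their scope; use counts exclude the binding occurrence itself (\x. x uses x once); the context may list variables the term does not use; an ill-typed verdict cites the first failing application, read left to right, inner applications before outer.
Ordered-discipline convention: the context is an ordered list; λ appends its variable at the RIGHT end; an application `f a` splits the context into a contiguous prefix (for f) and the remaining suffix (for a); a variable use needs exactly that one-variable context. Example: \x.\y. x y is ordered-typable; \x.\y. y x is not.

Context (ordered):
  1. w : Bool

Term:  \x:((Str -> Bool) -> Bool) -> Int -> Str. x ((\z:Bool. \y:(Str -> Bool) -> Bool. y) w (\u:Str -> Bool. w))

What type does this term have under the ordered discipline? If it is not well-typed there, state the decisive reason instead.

not well-typed under ordered — needs contraction — w ×2; needs weakening: z, u unused
use counts: w ×2, x (bound) ×1, z (bound) ×0, y (bound) ×1, u (bound) ×0
order of uses: x, y, w, w
typing: the term checks, with type (((Str -> Bool) -> Bool) -> Int -> Str) -> Int -> Str
summary: ordered ✗ | linear ✗ | affine ✗ | relevant ✗ | unrestricted ✓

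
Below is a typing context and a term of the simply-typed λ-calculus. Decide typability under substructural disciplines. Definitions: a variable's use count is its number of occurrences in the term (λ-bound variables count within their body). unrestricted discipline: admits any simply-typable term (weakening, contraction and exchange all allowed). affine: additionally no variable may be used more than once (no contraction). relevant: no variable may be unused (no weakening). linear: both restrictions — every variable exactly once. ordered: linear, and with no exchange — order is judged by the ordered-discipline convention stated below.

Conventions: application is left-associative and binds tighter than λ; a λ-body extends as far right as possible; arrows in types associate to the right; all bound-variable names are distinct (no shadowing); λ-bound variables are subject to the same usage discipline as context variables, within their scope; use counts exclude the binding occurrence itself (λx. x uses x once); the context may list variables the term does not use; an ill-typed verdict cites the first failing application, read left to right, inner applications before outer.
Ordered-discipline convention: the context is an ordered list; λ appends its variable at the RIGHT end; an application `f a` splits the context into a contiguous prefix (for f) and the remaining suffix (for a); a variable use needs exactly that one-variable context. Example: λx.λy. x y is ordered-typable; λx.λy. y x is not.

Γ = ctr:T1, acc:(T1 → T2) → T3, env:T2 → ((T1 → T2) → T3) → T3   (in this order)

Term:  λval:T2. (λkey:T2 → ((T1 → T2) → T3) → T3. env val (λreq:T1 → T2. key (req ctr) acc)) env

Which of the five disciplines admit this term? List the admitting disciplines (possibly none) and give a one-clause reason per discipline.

admitting disciplines: relevant, unrestricted
usage: ctr: 1×, acc: 1×, env: 2×, val [bound]: 1×, key [bound]: 1×, req [bound]: 1×
uses in reading order: env, val, key, req, ctr, acc, env
typing: well-typed at T2 → T3
ordered: ✗ — env ×2 used more than once (contraction)
linear: ✗ — env ×2 used more than once (contraction)
affine: ✗ — env ×2 used more than once (contraction)
relevant: ✓ — at least one use each (ctr, acc, env, val, key, req)
unrestricted: ✓ — type-checks (T2 → T3) and nothing is barred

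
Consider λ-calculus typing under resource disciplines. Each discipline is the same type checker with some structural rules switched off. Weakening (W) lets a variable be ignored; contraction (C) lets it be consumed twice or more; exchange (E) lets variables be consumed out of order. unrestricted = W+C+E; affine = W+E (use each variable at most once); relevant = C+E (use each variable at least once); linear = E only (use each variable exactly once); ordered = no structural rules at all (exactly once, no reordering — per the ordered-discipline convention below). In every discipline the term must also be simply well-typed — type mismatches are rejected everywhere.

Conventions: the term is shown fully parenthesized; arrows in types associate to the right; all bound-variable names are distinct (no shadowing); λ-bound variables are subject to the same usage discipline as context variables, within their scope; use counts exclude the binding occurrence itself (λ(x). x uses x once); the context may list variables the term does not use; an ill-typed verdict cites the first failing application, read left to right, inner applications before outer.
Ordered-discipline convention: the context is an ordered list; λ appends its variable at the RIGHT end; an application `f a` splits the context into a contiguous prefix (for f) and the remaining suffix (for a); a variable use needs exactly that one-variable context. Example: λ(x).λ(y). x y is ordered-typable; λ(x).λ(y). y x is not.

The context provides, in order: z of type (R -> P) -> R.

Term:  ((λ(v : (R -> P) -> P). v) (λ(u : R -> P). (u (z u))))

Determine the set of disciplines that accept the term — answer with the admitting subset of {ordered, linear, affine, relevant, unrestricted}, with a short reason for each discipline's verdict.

admitted by: relevant, unrestricted
use counts: z: 1; v [bound]: 1; u [bound]: 2
order of uses: v, u, z, u
typing: ✓ — (R -> P) -> P
ordered: ✗ — repeated use of u ×2
linear: ✗ — repeated use of u ×2
affine: ✗ — repeated use of u ×2
relevant: ✓ — at least one use each (z, v, u)
unrestricted: ✓ — simply typable at (R -> P) -> P; W, C, E all held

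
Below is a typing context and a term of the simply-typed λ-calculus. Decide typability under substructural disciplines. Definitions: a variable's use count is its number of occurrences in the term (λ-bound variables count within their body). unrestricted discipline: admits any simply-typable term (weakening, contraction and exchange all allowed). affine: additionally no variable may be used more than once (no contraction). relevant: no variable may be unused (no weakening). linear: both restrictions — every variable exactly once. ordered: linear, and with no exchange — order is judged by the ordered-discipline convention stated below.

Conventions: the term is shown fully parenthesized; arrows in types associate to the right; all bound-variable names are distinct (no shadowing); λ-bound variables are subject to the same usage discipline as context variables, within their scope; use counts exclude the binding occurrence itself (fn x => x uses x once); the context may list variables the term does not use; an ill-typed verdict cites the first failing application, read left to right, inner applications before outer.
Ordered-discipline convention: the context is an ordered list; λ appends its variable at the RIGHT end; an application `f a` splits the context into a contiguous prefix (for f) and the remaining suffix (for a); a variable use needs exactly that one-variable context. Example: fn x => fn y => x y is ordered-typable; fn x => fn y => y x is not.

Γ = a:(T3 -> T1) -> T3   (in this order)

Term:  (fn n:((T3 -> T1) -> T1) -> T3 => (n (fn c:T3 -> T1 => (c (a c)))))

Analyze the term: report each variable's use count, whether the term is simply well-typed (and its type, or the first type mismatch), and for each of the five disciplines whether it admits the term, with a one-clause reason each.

usage: a=1, n [bound]=1, c [bound]=2
uses in reading order: n, c, a, c
typing: well-typed at (((T3 -> T1) -> T1) -> T3) -> T3
ordered: ✗, c ×2 used more than once (contraction)
linear: ✗, c ×2 used more than once (contraction)
affine: ✗, c ×2 used more than once (contraction)
relevant: ✓, at least one use each (a, n, c)
unrestricted: ✓, well-typed at (((T3 -> T1) -> T1) -> T3) -> T3; no restrictions here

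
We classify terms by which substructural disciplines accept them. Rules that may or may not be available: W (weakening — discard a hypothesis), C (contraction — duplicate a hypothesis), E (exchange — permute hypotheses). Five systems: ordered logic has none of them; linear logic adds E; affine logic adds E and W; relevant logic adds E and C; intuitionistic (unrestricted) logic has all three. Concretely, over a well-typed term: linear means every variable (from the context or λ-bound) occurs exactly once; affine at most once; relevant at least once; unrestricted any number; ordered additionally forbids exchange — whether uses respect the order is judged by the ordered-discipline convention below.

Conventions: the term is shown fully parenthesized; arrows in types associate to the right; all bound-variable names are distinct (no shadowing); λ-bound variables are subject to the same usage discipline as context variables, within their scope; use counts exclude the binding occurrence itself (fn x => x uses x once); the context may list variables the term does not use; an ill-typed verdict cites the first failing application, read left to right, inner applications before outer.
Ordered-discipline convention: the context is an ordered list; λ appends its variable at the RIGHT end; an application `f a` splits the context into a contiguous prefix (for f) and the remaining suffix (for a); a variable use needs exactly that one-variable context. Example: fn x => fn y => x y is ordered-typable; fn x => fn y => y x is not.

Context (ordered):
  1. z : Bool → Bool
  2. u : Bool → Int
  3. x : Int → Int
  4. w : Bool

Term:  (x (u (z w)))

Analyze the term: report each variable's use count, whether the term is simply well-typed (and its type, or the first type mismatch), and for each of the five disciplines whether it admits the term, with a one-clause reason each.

counts: z=1, u=1, x=1, w=1
use order (left to right): x, u, z, w
typing: well-typed at Int
ordered: ✗ — needs exchange: uses follow x, u, z, w
linear: ✓ — single use per variable (z, u, x, w)
affine: ✓ — z, u, x, w: no repeats, contraction unneeded
relevant: ✓ — at least one use each (z, u, x, w)
unrestricted: ✓ — typability at Int is all that's needed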